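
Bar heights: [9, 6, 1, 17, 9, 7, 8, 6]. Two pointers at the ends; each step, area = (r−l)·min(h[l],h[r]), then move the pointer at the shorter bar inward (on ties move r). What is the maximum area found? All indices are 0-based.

[0,7] min(9,6)*7=42 best=42 * → r--
[0,6] min(9,8)*6=48 best=48 * → r--
[0,5] min(9,7)*5=35 best=48 → r--
[0,4] min(9,9)*4=36 best=48 → r--
[0,3] min(9,17)*3=27 best=48 → l++
[1,3] min(6,17)*2=12 best=48 → l++
[2,3] min(1,17)*1=1 best=48 → l++

max area = 48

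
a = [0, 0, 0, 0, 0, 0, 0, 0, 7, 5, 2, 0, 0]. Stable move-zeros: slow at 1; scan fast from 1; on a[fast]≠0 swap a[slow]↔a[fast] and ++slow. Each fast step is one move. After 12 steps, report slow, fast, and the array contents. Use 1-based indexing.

slow=1 fast=1: a[fast]=0, fast++
slow=1 fast=2: a[fast]=0, fast++
slow=1 fast=3: a[fast]=0, fast++
slow=1 fast=4: a[fast]=0, fast++
slow=1 fast=5: a[fast]=0, fast++
slow=1 fast=6: a[fast]=0, fast++
slow=1 fast=7: a[fast]=0, fast++
slow=1 fast=8: a[fast]=0, fast++
slow=1 fast=9: a[fast]=7≠0 swap→a[1]=7, slow++,fast++
slow=2 fast=10: a[fast]=5≠0 swap→a[2]=5, slow++,fast++
slow=3 fast=11: a[fast]=2≠0 swap→a[3]=2, slow++,fast++
slow=4 fast=12: a[fast]=0, fast++

slow=4, fast=13, a=[7, 5, 2, 0, 0, 0, 0, 0, 0, 0, 0, 0, 0]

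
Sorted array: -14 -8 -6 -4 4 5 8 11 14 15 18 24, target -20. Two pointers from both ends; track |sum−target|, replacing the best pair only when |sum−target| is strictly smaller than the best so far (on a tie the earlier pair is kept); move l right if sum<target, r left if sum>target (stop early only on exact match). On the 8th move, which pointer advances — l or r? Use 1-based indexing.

[1,12] -14+24=10 d=30 * → r--
[1,11] -14+18=4 d=24 * → r--
[1,10] -14+15=1 d=21 * → r--
[1,9] -14+14=0 d=20 * → r--
[1,8] -14+11=-3 d=17 * → r--
[1,7] -14+8=-6 d=14 * → r--
[1,6] -14+5=-9 d=11 * → r--
[1,5] -14+4=-10 d=10 * → r--

r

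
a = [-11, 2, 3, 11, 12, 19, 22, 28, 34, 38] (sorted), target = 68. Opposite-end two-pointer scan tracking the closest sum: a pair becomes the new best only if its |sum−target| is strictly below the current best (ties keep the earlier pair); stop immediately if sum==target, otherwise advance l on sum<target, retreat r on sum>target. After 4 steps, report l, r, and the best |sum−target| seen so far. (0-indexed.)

[0,9] -11+38=27 d=41 * → l++
[1,9] 2+38=40 d=28 * → l++
[2,9] 3+38=41 d=27 * → l++
[3,9] 11+38=49 d=19 * → l++

l=4, r=9, best |Δ|=19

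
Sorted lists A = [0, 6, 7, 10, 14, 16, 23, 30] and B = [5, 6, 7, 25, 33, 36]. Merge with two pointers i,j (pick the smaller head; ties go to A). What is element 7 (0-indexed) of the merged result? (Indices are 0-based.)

merged[7] = 14

i=0 j=0: A[i]=0<=B[j]=5 take 0, i++
i=1 j=0: A[i]=6>B[j]=5 take 5, j++
i=1 j=1: A[i]=6<=B[j]=6 take 6, i++
i=2 j=1: A[i]=7>B[j]=6 take 6, j++
i=2 j=2: A[i]=7<=B[j]=7 take 7, i++
i=3 j=2: A[i]=10>B[j]=7 take 7, j++
i=3 j=3: A[i]=10<=B[j]=25 take 10, i++
i=4 j=3: A[i]=14<=B[j]=25 take 14, i++
i=5 j=3: A[i]=16<=B[j]=25 take 16, i++
i=6 j=3: A[i]=23<=B[j]=25 take 23, i++
i=7 j=3: A[i]=30>B[j]=25 take 25, j++
i=7 j=4: A[i]=30<=B[j]=33 take 30, i++
i=8 j=4: A done, take B[j]=33, j++
i=8 j=5: A done, take B[j]=36, j++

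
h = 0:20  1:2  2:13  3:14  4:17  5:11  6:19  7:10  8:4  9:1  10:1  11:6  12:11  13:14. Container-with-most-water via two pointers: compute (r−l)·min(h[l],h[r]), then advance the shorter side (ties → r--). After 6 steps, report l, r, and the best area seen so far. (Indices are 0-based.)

[0,13] min(20,14)*13=182 best=182 * → r--
[0,12] min(20,11)*12=132 best=182 → r--
[0,11] min(20,6)*11=66 best=182 → r--
[0,10] min(20,1)*10=10 best=182 → r--
[0,9] min(20,1)*9=9 best=182 → r--
[0,8] min(20,4)*8=32 best=182 → r--

l=0, r=7, best area=182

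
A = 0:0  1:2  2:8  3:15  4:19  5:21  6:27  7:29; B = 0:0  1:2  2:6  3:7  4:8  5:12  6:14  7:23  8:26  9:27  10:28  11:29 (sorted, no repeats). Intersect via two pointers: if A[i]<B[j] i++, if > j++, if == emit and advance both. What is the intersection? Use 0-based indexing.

intersection = [0, 2, 8, 27, 29]

i=0 j=0: 0==0 emit, i++,j++
i=1 j=1: 2==2 emit, i++,j++
i=2 j=2: 8>6, j++
i=2 j=3: 8>7, j++
i=2 j=4: 8==8 emit, i++,j++
i=3 j=5: 15>12, j++
i=3 j=6: 15>14, j++
i=3 j=7: 15<23, i++
i=4 j=7: 19<23, i++
i=5 j=7: 21<23, i++
i=6 j=7: 27>23, j++
i=6 j=8: 27>26, j++
i=6 j=9: 27==27 emit, i++,j++
i=7 j=10: 29>28, j++
i=7 j=11: 29==29 emit, i++,j++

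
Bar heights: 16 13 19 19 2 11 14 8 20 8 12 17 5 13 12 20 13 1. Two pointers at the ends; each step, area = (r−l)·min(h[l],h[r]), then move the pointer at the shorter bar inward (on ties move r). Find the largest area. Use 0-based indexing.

[0,17] min(16,1)*17=17 best=17 * → r--
[0,16] min(16,13)*16=208 best=208 * → r--
[0,15] min(16,20)*15=240 best=240 * → l++
[1,15] min(13,20)*14=182 best=240 → l++
[2,15] min(19,20)*13=247 best=247 * → l++
[3,15] min(19,20)*12=228 best=247 → l++
[4,15] min(2,20)*11=22 best=247 → l++
[5,15] min(11,20)*10=110 best=247 → l++
[6,15] min(14,20)*9=126 best=247 → l++
[7,15] min(8,20)*8=64 best=247 → l++
[8,15] min(20,20)*7=140 best=247 → r--
[8,14] min(20,12)*6=72 best=247 → r--
[8,13] min(20,13)*5=65 best=247 → r--
[8,12] min(20,5)*4=20 best=247 → r--
[8,11] min(20,17)*3=51 best=247 → r--
[8,10] min(20,12)*2=24 best=247 → r--
[8,9] min(20,8)*1=8 best=247 → r--

max area = 247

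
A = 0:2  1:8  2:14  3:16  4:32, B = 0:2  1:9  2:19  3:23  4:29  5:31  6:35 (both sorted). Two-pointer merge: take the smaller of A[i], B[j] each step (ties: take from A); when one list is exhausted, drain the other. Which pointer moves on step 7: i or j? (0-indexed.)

j

i=0 j=0: A[i]=2<=B[j]=2 take 2, i++
i=1 j=0: A[i]=8>B[j]=2 take 2, j++
i=1 j=1: A[i]=8<=B[j]=9 take 8, i++
i=2 j=1: A[i]=14>B[j]=9 take 9, j++
i=2 j=2: A[i]=14<=B[j]=19 take 14, i++
i=3 j=2: A[i]=16<=B[j]=19 take 16, i++
i=4 j=2: A[i]=32>B[j]=19 take 19, j++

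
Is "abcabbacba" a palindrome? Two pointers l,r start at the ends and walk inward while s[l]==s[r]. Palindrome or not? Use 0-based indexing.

l=0 r=9: 'a'=='a', l++,r--
l=1 r=8: 'b'=='b', l++,r--
l=2 r=7: 'c'=='c', l++,r--
l=3 r=6: 'a'=='a', l++,r--
l=4 r=5: 'b'=='b', l++,r--

palindrome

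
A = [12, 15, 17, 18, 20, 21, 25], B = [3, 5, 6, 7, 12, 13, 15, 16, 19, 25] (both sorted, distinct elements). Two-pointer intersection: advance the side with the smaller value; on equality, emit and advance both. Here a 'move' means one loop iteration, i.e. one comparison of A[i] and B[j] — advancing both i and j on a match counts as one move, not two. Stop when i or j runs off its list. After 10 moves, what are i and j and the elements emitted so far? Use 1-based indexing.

i=5, j=9, emitted=[12, 15]

[i=1,j=1] 12>3 → j++
[i=1,j=2] 12>5 → j++
[i=1,j=3] 12>6 → j++
[i=1,j=4] 12>7 → j++
[i=1,j=5] 12==12 emit → i++,j++
[i=2,j=6] 15>13 → j++
[i=2,j=7] 15==15 emit → i++,j++
[i=3,j=8] 17>16 → j++
[i=3,j=9] 17<19 → i++
[i=4,j=9] 18<19 → i++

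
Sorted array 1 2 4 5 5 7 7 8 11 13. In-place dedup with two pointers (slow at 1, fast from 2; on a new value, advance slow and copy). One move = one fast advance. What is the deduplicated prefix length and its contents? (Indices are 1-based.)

length 8; prefix = [1, 2, 4, 5, 7, 8, 11, 13]

slow=1 fast=2: a[fast]=2≠a[slow]=1 write a[2]=2, slow++,fast++
slow=2 fast=3: a[fast]=4≠a[slow]=2 write a[3]=4, slow++,fast++
slow=3 fast=4: a[fast]=5≠a[slow]=4 write a[4]=5, slow++,fast++
slow=4 fast=5: a[fast]=5=a[slow] dup, fast++
slow=4 fast=6: a[fast]=7≠a[slow]=5 write a[5]=7, slow++,fast++
slow=5 fast=7: a[fast]=7=a[slow] dup, fast++
slow=5 fast=8: a[fast]=8≠a[slow]=7 write a[6]=8, slow++,fast++
slow=6 fast=9: a[fast]=11≠a[slow]=8 write a[7]=11, slow++,fast++
slow=7 fast=10: a[fast]=13≠a[slow]=11 write a[8]=13, slow++,fast++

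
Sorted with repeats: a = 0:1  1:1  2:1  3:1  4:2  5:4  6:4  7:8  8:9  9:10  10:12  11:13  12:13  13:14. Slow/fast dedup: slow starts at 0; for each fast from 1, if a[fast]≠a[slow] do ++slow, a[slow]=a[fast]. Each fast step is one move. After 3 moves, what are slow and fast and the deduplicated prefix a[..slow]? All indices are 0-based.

slow=0 fast=1: a[fast]=1=a[slow] dup, fast++
slow=0 fast=2: a[fast]=1=a[slow] dup, fast++
slow=0 fast=3: a[fast]=1=a[slow] dup, fast++

slow=0, fast=4, prefix=[1]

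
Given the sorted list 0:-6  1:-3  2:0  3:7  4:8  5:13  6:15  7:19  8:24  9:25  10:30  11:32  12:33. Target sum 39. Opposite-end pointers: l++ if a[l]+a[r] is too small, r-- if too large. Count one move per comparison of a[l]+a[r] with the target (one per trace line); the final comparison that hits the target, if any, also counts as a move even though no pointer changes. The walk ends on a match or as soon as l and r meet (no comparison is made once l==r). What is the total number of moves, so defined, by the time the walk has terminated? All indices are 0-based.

5 moves

[0,12] -6+33=27 <39 → l++
[1,12] -3+33=30 <39 → l++
[2,12] 0+33=33 <39 → l++
[3,12] 7+33=40 >39 → r--
[3,11] 7+32=39 → found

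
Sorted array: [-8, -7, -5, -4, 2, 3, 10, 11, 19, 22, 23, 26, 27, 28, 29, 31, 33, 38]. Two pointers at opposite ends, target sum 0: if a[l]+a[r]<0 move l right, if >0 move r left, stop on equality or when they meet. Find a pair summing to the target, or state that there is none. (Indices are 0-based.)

[0,17] -8+38=30 >0 → r--
[0,16] -8+33=25 >0 → r--
[0,15] -8+31=23 >0 → r--
[0,14] -8+29=21 >0 → r--
[0,13] -8+28=20 >0 → r--
[0,12] -8+27=19 >0 → r--
[0,11] -8+26=18 >0 → r--
[0,10] -8+23=15 >0 → r--
[0,9] -8+22=14 >0 → r--
[0,8] -8+19=11 >0 → r--
[0,7] -8+11=3 >0 → r--
[0,6] -8+10=2 >0 → r--
[0,5] -8+3=-5 <0 → l++
[1,5] -7+3=-4 <0 → l++
[2,5] -5+3=-2 <0 → l++
[3,5] -4+3=-1 <0 → l++
[4,5] 2+3=5 >0 → r--

no pair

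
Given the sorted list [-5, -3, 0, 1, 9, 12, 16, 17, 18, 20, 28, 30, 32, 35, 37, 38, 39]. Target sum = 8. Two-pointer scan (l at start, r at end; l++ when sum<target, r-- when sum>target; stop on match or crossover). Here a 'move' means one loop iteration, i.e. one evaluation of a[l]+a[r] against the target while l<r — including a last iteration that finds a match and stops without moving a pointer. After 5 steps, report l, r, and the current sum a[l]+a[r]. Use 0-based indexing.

l=0, r=11, sum=25

[0,16] -5+39=34 >8 → r--
[0,15] -5+38=33 >8 → r--
[0,14] -5+37=32 >8 → r--
[0,13] -5+35=30 >8 → r--
[0,12] -5+32=27 >8 → r--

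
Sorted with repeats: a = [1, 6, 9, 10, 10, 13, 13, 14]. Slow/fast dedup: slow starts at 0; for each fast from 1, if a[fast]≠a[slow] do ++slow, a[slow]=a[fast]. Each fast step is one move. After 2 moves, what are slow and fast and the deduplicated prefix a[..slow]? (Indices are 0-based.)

slow=0 fast=1: a[fast]=6≠a[slow]=1 write a[1]=6, slow++,fast++
slow=1 fast=2: a[fast]=9≠a[slow]=6 write a[2]=9, slow++,fast++

slow=2, fast=3, prefix=[1, 6, 9]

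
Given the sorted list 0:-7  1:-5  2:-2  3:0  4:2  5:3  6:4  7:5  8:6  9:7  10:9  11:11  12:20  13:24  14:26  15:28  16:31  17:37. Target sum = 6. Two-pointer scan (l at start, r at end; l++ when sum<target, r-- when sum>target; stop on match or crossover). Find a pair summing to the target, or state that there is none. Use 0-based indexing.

[0,17] -7+37=30 >6 → r--
[0,16] -7+31=24 >6 → r--
[0,15] -7+28=21 >6 → r--
[0,14] -7+26=19 >6 → r--
[0,13] -7+24=17 >6 → r--
[0,12] -7+20=13 >6 → r--
[0,11] -7+11=4 <6 → l++
[1,11] -5+11=6 → found

(-5, 11)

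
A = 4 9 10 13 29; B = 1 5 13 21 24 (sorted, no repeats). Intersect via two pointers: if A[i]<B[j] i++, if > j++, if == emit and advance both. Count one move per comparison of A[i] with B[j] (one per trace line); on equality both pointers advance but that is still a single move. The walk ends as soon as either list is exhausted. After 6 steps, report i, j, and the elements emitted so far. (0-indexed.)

[i=0,j=0] 4>1 → j++
[i=0,j=1] 4<5 → i++
[i=1,j=1] 9>5 → j++
[i=1,j=2] 9<13 → i++
[i=2,j=2] 10<13 → i++
[i=3,j=2] 13==13 emit → i++,j++

i=4, j=3, emitted=[13]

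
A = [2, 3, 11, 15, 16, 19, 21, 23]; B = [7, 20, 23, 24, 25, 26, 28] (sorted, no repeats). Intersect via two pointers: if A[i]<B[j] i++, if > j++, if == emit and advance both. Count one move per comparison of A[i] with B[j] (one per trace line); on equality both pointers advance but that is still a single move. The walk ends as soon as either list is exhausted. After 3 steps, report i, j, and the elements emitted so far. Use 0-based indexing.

[i=0,j=0] 2<7 → i++
[i=1,j=0] 3<7 → i++
[i=2,j=0] 11>7 → j++

i=2, j=1, emitted=[]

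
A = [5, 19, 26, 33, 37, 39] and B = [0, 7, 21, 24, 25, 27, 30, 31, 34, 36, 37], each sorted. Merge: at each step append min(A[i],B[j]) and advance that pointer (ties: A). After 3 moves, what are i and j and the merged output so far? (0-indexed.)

[i=0,j=0] A[i]=5>B[j]=0 take 0 → j++
[i=0,j=1] A[i]=5<=B[j]=7 take 5 → i++
[i=1,j=1] A[i]=19>B[j]=7 take 7 → j++

i=1, j=2, merged so far=[0, 5, 7]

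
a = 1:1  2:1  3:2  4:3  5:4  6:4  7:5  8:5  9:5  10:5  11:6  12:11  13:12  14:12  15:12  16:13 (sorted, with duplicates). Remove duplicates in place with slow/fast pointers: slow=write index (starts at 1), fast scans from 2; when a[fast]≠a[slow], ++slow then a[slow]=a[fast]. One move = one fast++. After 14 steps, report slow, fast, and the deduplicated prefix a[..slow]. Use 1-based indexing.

slow=8, fast=16, prefix=[1, 2, 3, 4, 5, 6, 11, 12]

(s=1,f=2) a[fast]=1=a[slow] dup → fast++
(s=1,f=3) a[fast]=2≠a[slow]=1 write a[2]=2 → slow++,fast++
(s=2,f=4) a[fast]=3≠a[slow]=2 write a[3]=3 → slow++,fast++
(s=3,f=5) a[fast]=4≠a[slow]=3 write a[4]=4 → slow++,fast++
(s=4,f=6) a[fast]=4=a[slow] dup → fast++
(s=4,f=7) a[fast]=5≠a[slow]=4 write a[5]=5 → slow++,fast++
(s=5,f=8) a[fast]=5=a[slow] dup → fast++
(s=5,f=9) a[fast]=5=a[slow] dup → fast++
(s=5,f=10) a[fast]=5=a[slow] dup → fast++
(s=5,f=11) a[fast]=6≠a[slow]=5 write a[6]=6 → slow++,fast++
(s=6,f=12) a[fast]=11≠a[slow]=6 write a[7]=11 → slow++,fast++
(s=7,f=13) a[fast]=12≠a[slow]=11 write a[8]=12 → slow++,fast++
(s=8,f=14) a[fast]=12=a[slow] dup → fast++
(s=8,f=15) a[fast]=12=a[slow] dup → fast++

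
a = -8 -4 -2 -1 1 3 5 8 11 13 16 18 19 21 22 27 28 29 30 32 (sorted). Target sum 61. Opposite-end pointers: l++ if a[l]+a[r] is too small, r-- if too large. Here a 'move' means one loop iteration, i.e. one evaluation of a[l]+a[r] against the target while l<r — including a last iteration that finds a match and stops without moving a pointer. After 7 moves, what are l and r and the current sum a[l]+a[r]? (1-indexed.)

l=8, r=20, sum=40

[1,20] -8+32=24 <61 → l++
[2,20] -4+32=28 <61 → l++
[3,20] -2+32=30 <61 → l++
[4,20] -1+32=31 <61 → l++
[5,20] 1+32=33 <61 → l++
[6,20] 3+32=35 <61 → l++
[7,20] 5+32=37 <61 → l++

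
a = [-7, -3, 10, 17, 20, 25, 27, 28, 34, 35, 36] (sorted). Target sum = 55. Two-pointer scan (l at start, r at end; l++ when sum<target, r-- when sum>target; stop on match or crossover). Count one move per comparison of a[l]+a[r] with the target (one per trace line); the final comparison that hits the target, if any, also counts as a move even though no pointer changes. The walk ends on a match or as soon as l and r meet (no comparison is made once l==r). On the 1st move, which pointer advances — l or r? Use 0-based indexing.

l=0 r=10: -7+36=29 <55, l++

l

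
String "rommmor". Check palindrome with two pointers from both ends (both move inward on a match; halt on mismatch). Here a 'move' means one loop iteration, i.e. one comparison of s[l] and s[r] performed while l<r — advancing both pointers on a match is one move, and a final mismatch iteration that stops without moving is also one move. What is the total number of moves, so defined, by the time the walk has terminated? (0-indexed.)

[0,6] 'r'=='r' → l++,r--
[1,5] 'o'=='o' → l++,r--
[2,4] 'm'=='m' → l++,r--

3 moves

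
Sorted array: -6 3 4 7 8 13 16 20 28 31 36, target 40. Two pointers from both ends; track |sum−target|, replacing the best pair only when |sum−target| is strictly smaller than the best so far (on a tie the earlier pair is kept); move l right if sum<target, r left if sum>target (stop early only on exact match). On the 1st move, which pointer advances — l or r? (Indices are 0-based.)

l

l=0 r=10: -6+36=30 d=10 *, l++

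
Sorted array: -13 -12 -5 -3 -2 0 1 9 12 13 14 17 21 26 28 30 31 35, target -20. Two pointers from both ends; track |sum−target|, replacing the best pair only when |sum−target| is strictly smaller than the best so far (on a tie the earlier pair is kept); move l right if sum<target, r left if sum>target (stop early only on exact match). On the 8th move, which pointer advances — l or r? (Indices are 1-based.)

r

[1,18] -13+35=22 d=42 * → r--
[1,17] -13+31=18 d=38 * → r--
[1,16] -13+30=17 d=37 * → r--
[1,15] -13+28=15 d=35 * → r--
[1,14] -13+26=13 d=33 * → r--
[1,13] -13+21=8 d=28 * → r--
[1,12] -13+17=4 d=24 * → r--
[1,11] -13+14=1 d=21 * → r--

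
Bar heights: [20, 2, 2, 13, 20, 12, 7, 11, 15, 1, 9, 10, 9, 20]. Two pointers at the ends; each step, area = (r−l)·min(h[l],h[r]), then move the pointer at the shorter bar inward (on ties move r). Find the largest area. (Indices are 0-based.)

max area = 260

[0,13] min(20,20)*13=260 best=260 * → r--
[0,12] min(20,9)*12=108 best=260 → r--
[0,11] min(20,10)*11=110 best=260 → r--
[0,10] min(20,9)*10=90 best=260 → r--
[0,9] min(20,1)*9=9 best=260 → r--
[0,8] min(20,15)*8=120 best=260 → r--
[0,7] min(20,11)*7=77 best=260 → r--
[0,6] min(20,7)*6=42 best=260 → r--
[0,5] min(20,12)*5=60 best=260 → r--
[0,4] min(20,20)*4=80 best=260 → r--
[0,3] min(20,13)*3=39 best=260 → r--
[0,2] min(20,2)*2=4 best=260 → r--
[0,1] min(20,2)*1=2 best=260 → r--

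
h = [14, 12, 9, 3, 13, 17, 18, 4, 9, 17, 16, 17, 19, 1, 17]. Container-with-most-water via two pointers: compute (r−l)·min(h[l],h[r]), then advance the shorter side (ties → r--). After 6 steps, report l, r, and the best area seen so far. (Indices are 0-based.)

l=5, r=13, best area=196

l=0 r=14: min(14,17)*14=196 best=196 *, l++
l=1 r=14: min(12,17)*13=156 best=196, l++
l=2 r=14: min(9,17)*12=108 best=196, l++
l=3 r=14: min(3,17)*11=33 best=196, l++
l=4 r=14: min(13,17)*10=130 best=196, l++
l=5 r=14: min(17,17)*9=153 best=196, r--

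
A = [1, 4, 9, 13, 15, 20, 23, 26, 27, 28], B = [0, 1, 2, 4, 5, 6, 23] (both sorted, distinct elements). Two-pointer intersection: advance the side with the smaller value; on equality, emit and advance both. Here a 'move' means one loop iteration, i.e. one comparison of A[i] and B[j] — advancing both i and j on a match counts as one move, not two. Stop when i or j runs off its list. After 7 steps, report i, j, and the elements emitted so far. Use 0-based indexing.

i=3, j=6, emitted=[1, 4]

[i=0,j=0] 1>0 → j++
[i=0,j=1] 1==1 emit → i++,j++
[i=1,j=2] 4>2 → j++
[i=1,j=3] 4==4 emit → i++,j++
[i=2,j=4] 9>5 → j++
[i=2,j=5] 9>6 → j++
[i=2,j=6] 9<23 → i++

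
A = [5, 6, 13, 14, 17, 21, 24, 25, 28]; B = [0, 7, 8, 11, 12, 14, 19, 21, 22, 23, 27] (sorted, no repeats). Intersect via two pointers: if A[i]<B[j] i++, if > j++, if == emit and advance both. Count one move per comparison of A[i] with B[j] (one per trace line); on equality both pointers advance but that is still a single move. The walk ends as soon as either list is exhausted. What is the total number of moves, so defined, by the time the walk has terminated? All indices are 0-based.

i=0 j=0: 5>0, j++
i=0 j=1: 5<7, i++
i=1 j=1: 6<7, i++
i=2 j=1: 13>7, j++
i=2 j=2: 13>8, j++
i=2 j=3: 13>11, j++
i=2 j=4: 13>12, j++
i=2 j=5: 13<14, i++
i=3 j=5: 14==14 emit, i++,j++
i=4 j=6: 17<19, i++
i=5 j=6: 21>19, j++
i=5 j=7: 21==21 emit, i++,j++
i=6 j=8: 24>22, j++
i=6 j=9: 24>23, j++
i=6 j=10: 24<27, i++
i=7 j=10: 25<27, i++
i=8 j=10: 28>27, j++

17 moves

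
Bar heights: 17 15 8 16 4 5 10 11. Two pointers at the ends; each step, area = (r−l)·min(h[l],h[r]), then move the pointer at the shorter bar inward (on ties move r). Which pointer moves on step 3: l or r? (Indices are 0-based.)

l=0 r=7: min(17,11)*7=77 best=77 *, r--
l=0 r=6: min(17,10)*6=60 best=77, r--
l=0 r=5: min(17,5)*5=25 best=77, r--

r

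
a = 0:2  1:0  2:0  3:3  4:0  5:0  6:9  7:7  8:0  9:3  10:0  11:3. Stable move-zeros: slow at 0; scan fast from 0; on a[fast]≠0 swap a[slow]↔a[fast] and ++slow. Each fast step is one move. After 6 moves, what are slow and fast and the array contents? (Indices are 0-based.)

slow=2, fast=6, a=[2, 3, 0, 0, 0, 0, 9, 7, 0, 3, 0, 3]

slow=0 fast=0: a[fast]=2≠0 swap→a[0]=2, slow++,fast++
slow=1 fast=1: a[fast]=0, fast++
slow=1 fast=2: a[fast]=0, fast++
slow=1 fast=3: a[fast]=3≠0 swap→a[1]=3, slow++,fast++
slow=2 fast=4: a[fast]=0, fast++
slow=2 fast=5: a[fast]=0, fast++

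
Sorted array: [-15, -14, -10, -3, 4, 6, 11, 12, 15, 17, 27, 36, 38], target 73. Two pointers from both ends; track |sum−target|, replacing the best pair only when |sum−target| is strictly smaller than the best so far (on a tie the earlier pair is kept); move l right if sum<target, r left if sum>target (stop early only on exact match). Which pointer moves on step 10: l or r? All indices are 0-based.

l

[0,12] -15+38=23 d=50 * → l++
[1,12] -14+38=24 d=49 * → l++
[2,12] -10+38=28 d=45 * → l++
[3,12] -3+38=35 d=38 * → l++
[4,12] 4+38=42 d=31 * → l++
[5,12] 6+38=44 d=29 * → l++
[6,12] 11+38=49 d=24 * → l++
[7,12] 12+38=50 d=23 * → l++
[8,12] 15+38=53 d=20 * → l++
[9,12] 17+38=55 d=18 * → l++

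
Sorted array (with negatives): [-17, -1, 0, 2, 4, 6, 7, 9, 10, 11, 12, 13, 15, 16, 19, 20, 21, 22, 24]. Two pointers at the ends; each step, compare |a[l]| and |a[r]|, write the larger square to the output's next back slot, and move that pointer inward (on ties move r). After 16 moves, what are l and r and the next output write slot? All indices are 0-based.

l=1, r=3, next write slot=2

[0,18] |-17|<=|24| out[18]=576 → r--
[0,17] |-17|<=|22| out[17]=484 → r--
[0,16] |-17|<=|21| out[16]=441 → r--
[0,15] |-17|<=|20| out[15]=400 → r--
[0,14] |-17|<=|19| out[14]=361 → r--
[0,13] |-17|>|16| out[13]=289 → l++
[1,13] |-1|<=|16| out[12]=256 → r--
[1,12] |-1|<=|15| out[11]=225 → r--
[1,11] |-1|<=|13| out[10]=169 → r--
[1,10] |-1|<=|12| out[9]=144 → r--
[1,9] |-1|<=|11| out[8]=121 → r--
[1,8] |-1|<=|10| out[7]=100 → r--
[1,7] |-1|<=|9| out[6]=81 → r--
[1,6] |-1|<=|7| out[5]=49 → r--
[1,5] |-1|<=|6| out[4]=36 → r--
[1,4] |-1|<=|4| out[3]=16 → r--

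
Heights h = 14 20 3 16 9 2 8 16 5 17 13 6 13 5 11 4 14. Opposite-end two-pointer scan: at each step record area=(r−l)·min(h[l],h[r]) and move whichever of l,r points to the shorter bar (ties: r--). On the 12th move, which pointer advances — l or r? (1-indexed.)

r

[1,17] min(14,14)*16=224 best=224 * → r--
[1,16] min(14,4)*15=60 best=224 → r--
[1,15] min(14,11)*14=154 best=224 → r--
[1,14] min(14,5)*13=65 best=224 → r--
[1,13] min(14,13)*12=156 best=224 → r--
[1,12] min(14,6)*11=66 best=224 → r--
[1,11] min(14,13)*10=130 best=224 → r--
[1,10] min(14,17)*9=126 best=224 → l++
[2,10] min(20,17)*8=136 best=224 → r--
[2,9] min(20,5)*7=35 best=224 → r--
[2,8] min(20,16)*6=96 best=224 → r--
[2,7] min(20,8)*5=40 best=224 → r--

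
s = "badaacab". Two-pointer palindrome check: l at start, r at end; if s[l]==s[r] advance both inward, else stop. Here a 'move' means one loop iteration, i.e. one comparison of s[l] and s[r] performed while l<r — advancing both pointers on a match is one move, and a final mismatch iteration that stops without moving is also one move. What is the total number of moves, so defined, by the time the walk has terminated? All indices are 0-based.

l=0 r=7: 'b'=='b', l++,r--
l=1 r=6: 'a'=='a', l++,r--
l=2 r=5: 'd'!='c', stop

3 moves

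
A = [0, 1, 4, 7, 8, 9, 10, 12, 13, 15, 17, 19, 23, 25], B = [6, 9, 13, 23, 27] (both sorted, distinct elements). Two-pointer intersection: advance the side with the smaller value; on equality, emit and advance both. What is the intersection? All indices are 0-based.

intersection = [9, 13, 23]

i=0 j=0: 0<6, i++
i=1 j=0: 1<6, i++
i=2 j=0: 4<6, i++
i=3 j=0: 7>6, j++
i=3 j=1: 7<9, i++
i=4 j=1: 8<9, i++
i=5 j=1: 9==9 emit, i++,j++
i=6 j=2: 10<13, i++
i=7 j=2: 12<13, i++
i=8 j=2: 13==13 emit, i++,j++
i=9 j=3: 15<23, i++
i=10 j=3: 17<23, i++
i=11 j=3: 19<23, i++
i=12 j=3: 23==23 emit, i++,j++
i=13 j=4: 25<27, i++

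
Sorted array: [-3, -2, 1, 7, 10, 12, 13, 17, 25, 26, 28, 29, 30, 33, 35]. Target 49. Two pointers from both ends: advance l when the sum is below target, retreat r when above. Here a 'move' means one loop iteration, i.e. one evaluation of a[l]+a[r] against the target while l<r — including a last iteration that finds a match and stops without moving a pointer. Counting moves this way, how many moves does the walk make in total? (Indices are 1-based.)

14 moves

l=1 r=15: -3+35=32 <49, l++
l=2 r=15: -2+35=33 <49, l++
l=3 r=15: 1+35=36 <49, l++
l=4 r=15: 7+35=42 <49, l++
l=5 r=15: 10+35=45 <49, l++
l=6 r=15: 12+35=47 <49, l++
l=7 r=15: 13+35=48 <49, l++
l=8 r=15: 17+35=52 >49, r--
l=8 r=14: 17+33=50 >49, r--
l=8 r=13: 17+30=47 <49, l++
l=9 r=13: 25+30=55 >49, r--
l=9 r=12: 25+29=54 >49, r--
l=9 r=11: 25+28=53 >49, r--
l=9 r=10: 25+26=51 >49, r--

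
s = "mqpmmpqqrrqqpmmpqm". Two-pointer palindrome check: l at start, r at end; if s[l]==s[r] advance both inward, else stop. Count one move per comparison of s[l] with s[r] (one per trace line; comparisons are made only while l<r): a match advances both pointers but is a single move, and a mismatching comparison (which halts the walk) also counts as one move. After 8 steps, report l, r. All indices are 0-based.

[0,17] 'm'=='m' → l++,r--
[1,16] 'q'=='q' → l++,r--
[2,15] 'p'=='p' → l++,r--
[3,14] 'm'=='m' → l++,r--
[4,13] 'm'=='m' → l++,r--
[5,12] 'p'=='p' → l++,r--
[6,11] 'q'=='q' → l++,r--
[7,10] 'q'=='q' → l++,r--

l=8, r=9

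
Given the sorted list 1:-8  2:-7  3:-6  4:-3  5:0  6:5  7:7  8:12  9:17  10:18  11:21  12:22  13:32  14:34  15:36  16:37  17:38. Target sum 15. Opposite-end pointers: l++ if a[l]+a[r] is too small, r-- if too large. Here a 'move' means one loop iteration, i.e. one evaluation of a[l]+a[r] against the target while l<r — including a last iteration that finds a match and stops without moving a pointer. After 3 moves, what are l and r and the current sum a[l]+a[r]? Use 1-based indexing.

l=1 r=17: -8+38=30 >15, r--
l=1 r=16: -8+37=29 >15, r--
l=1 r=15: -8+36=28 >15, r--

l=1, r=14, sum=26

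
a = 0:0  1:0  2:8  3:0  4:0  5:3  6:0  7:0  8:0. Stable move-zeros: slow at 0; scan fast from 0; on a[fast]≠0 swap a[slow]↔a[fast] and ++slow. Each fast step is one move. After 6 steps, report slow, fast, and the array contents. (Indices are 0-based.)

slow=2, fast=6, a=[8, 3, 0, 0, 0, 0, 0, 0, 0]

(s=0,f=0) a[fast]=0 → fast++
(s=0,f=1) a[fast]=0 → fast++
(s=0,f=2) a[fast]=8≠0 swap→a[0]=8 → slow++,fast++
(s=1,f=3) a[fast]=0 → fast++
(s=1,f=4) a[fast]=0 → fast++
(s=1,f=5) a[fast]=3≠0 swap→a[1]=3 → slow++,fast++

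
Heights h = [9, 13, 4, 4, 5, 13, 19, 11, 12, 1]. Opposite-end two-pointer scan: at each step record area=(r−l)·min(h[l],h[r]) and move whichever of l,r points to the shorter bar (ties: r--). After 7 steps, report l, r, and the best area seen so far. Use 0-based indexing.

l=0 r=9: min(9,1)*9=9 best=9 *, r--
l=0 r=8: min(9,12)*8=72 best=72 *, l++
l=1 r=8: min(13,12)*7=84 best=84 *, r--
l=1 r=7: min(13,11)*6=66 best=84, r--
l=1 r=6: min(13,19)*5=65 best=84, l++
l=2 r=6: min(4,19)*4=16 best=84, l++
l=3 r=6: min(4,19)*3=12 best=84, l++

l=4, r=6, best area=84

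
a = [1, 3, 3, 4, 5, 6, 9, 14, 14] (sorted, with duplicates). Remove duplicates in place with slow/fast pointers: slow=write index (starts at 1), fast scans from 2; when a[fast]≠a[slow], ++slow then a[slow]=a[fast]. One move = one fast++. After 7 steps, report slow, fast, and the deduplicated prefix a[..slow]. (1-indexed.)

slow=7, fast=9, prefix=[1, 3, 4, 5, 6, 9, 14]

(s=1,f=2) a[fast]=3≠a[slow]=1 write a[2]=3 → slow++,fast++
(s=2,f=3) a[fast]=3=a[slow] dup → fast++
(s=2,f=4) a[fast]=4≠a[slow]=3 write a[3]=4 → slow++,fast++
(s=3,f=5) a[fast]=5≠a[slow]=4 write a[4]=5 → slow++,fast++
(s=4,f=6) a[fast]=6≠a[slow]=5 write a[5]=6 → slow++,fast++
(s=5,f=7) a[fast]=9≠a[slow]=6 write a[6]=9 → slow++,fast++
(s=6,f=8) a[fast]=14≠a[slow]=9 write a[7]=14 → slow++,fast++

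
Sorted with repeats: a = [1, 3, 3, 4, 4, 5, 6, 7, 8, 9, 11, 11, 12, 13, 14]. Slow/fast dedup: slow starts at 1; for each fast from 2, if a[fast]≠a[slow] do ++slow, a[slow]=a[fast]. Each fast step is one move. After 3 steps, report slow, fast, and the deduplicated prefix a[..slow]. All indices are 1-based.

(s=1,f=2) a[fast]=3≠a[slow]=1 write a[2]=3 → slow++,fast++
(s=2,f=3) a[fast]=3=a[slow] dup → fast++
(s=2,f=4) a[fast]=4≠a[slow]=3 write a[3]=4 → slow++,fast++

slow=3, fast=5, prefix=[1, 3, 4]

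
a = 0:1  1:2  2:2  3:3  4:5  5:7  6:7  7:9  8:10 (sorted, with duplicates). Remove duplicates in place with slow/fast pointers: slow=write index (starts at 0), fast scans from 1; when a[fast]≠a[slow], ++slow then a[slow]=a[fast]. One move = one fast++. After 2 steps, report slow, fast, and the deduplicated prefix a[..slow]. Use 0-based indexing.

slow=1, fast=3, prefix=[1, 2]

(s=0,f=1) a[fast]=2≠a[slow]=1 write a[1]=2 → slow++,fast++
(s=1,f=2) a[fast]=2=a[slow] dup → fast++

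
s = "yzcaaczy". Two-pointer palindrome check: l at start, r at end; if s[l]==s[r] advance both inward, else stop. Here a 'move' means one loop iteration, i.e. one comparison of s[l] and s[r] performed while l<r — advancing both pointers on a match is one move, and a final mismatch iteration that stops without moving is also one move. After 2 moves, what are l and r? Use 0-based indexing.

[0,7] 'y'=='y' → l++,r--
[1,6] 'z'=='z' → l++,r--

l=2, r=5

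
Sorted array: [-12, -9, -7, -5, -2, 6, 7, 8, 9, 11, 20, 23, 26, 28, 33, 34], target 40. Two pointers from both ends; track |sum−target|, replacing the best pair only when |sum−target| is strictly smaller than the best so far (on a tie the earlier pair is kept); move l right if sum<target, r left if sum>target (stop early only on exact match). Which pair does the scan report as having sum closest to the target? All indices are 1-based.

l=1 r=16: -12+34=22 d=18 *, l++
l=2 r=16: -9+34=25 d=15 *, l++
l=3 r=16: -7+34=27 d=13 *, l++
l=4 r=16: -5+34=29 d=11 *, l++
l=5 r=16: -2+34=32 d=8 *, l++
l=6 r=16: 6+34=40 d=0 *, stop

pair (6, 34) with sum 40 (|Δ|=0)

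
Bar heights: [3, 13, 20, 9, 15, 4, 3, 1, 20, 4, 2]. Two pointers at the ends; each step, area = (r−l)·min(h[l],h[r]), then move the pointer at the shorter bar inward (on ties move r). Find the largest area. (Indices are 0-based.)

max area = 120

[0,10] min(3,2)*10=20 best=20 * → r--
[0,9] min(3,4)*9=27 best=27 * → l++
[1,9] min(13,4)*8=32 best=32 * → r--
[1,8] min(13,20)*7=91 best=91 * → l++
[2,8] min(20,20)*6=120 best=120 * → r--
[2,7] min(20,1)*5=5 best=120 → r--
[2,6] min(20,3)*4=12 best=120 → r--
[2,5] min(20,4)*3=12 best=120 → r--
[2,4] min(20,15)*2=30 best=120 → r--
[2,3] min(20,9)*1=9 best=120 → r--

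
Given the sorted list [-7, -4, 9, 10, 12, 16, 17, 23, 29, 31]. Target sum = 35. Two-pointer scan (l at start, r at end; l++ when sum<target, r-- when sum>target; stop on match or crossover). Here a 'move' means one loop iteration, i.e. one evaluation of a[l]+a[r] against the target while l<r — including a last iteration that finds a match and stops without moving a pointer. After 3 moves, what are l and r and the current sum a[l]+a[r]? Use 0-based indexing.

[0,9] -7+31=24 <35 → l++
[1,9] -4+31=27 <35 → l++
[2,9] 9+31=40 >35 → r--

l=2, r=8, sum=38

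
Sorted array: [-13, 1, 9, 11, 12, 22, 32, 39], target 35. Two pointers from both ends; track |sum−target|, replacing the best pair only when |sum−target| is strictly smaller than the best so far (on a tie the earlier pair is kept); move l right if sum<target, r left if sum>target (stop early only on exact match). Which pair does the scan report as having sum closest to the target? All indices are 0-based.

[0,7] -13+39=26 d=9 * → l++
[1,7] 1+39=40 d=5 * → r--
[1,6] 1+32=33 d=2 * → l++
[2,6] 9+32=41 d=6 → r--
[2,5] 9+22=31 d=4 → l++
[3,5] 11+22=33 d=2 → l++
[4,5] 12+22=34 d=1 * → l++

pair (12, 22) with sum 34 (|Δ|=1)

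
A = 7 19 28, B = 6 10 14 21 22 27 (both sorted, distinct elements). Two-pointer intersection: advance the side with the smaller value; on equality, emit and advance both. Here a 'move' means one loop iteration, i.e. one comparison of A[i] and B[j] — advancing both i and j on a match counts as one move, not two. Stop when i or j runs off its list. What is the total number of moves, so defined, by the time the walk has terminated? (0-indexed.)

8 moves

i=0 j=0: 7>6, j++
i=0 j=1: 7<10, i++
i=1 j=1: 19>10, j++
i=1 j=2: 19>14, j++
i=1 j=3: 19<21, i++
i=2 j=3: 28>21, j++
i=2 j=4: 28>22, j++
i=2 j=5: 28>27, j++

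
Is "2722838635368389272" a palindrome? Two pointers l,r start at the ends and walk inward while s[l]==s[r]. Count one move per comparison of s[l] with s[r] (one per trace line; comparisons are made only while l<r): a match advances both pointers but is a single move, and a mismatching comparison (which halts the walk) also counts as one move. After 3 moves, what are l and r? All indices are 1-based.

l=4, r=16

[1,19] '2'=='2' → l++,r--
[2,18] '7'=='7' → l++,r--
[3,17] '2'=='2' → l++,r--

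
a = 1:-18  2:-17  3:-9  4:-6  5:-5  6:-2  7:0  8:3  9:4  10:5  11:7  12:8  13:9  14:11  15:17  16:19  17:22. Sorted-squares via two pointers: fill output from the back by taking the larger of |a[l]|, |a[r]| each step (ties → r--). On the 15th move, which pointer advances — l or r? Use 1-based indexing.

[1,17] |-18|<=|22| out[17]=484 → r--
[1,16] |-18|<=|19| out[16]=361 → r--
[1,15] |-18|>|17| out[15]=324 → l++
[2,15] |-17|<=|17| out[14]=289 → r--
[2,14] |-17|>|11| out[13]=289 → l++
[3,14] |-9|<=|11| out[12]=121 → r--
[3,13] |-9|<=|9| out[11]=81 → r--
[3,12] |-9|>|8| out[10]=81 → l++
[4,12] |-6|<=|8| out[9]=64 → r--
[4,11] |-6|<=|7| out[8]=49 → r--
[4,10] |-6|>|5| out[7]=36 → l++
[5,10] |-5|<=|5| out[6]=25 → r--
[5,9] |-5|>|4| out[5]=25 → l++
[6,9] |-2|<=|4| out[4]=16 → r--
[6,8] |-2|<=|3| out[3]=9 → r--

r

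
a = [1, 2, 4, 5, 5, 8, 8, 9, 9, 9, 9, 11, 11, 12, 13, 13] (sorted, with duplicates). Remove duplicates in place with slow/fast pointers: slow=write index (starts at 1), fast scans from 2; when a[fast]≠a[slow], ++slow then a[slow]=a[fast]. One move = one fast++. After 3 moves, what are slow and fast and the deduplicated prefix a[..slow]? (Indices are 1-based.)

slow=1 fast=2: a[fast]=2≠a[slow]=1 write a[2]=2, slow++,fast++
slow=2 fast=3: a[fast]=4≠a[slow]=2 write a[3]=4, slow++,fast++
slow=3 fast=4: a[fast]=5≠a[slow]=4 write a[4]=5, slow++,fast++

slow=4, fast=5, prefix=[1, 2, 4, 5]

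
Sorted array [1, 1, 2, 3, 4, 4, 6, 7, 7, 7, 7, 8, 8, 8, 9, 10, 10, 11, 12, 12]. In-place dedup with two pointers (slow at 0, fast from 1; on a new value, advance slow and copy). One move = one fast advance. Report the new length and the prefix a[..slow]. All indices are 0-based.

(s=0,f=1) a[fast]=1=a[slow] dup → fast++
(s=0,f=2) a[fast]=2≠a[slow]=1 write a[1]=2 → slow++,fast++
(s=1,f=3) a[fast]=3≠a[slow]=2 write a[2]=3 → slow++,fast++
(s=2,f=4) a[fast]=4≠a[slow]=3 write a[3]=4 → slow++,fast++
(s=3,f=5) a[fast]=4=a[slow] dup → fast++
(s=3,f=6) a[fast]=6≠a[slow]=4 write a[4]=6 → slow++,fast++
(s=4,f=7) a[fast]=7≠a[slow]=6 write a[5]=7 → slow++,fast++
(s=5,f=8) a[fast]=7=a[slow] dup → fast++
(s=5,f=9) a[fast]=7=a[slow] dup → fast++
(s=5,f=10) a[fast]=7=a[slow] dup → fast++
(s=5,f=11) a[fast]=8≠a[slow]=7 write a[6]=8 → slow++,fast++
(s=6,f=12) a[fast]=8=a[slow] dup → fast++
(s=6,f=13) a[fast]=8=a[slow] dup → fast++
(s=6,f=14) a[fast]=9≠a[slow]=8 write a[7]=9 → slow++,fast++
(s=7,f=15) a[fast]=10≠a[slow]=9 write a[8]=10 → slow++,fast++
(s=8,f=16) a[fast]=10=a[slow] dup → fast++
(s=8,f=17) a[fast]=11≠a[slow]=10 write a[9]=11 → slow++,fast++
(s=9,f=18) a[fast]=12≠a[slow]=11 write a[10]=12 → slow++,fast++
(s=10,f=19) a[fast]=12=a[slow] dup → fast++

length 11; prefix = [1, 2, 3, 4, 6, 7, 8, 9, 10, 11, 12]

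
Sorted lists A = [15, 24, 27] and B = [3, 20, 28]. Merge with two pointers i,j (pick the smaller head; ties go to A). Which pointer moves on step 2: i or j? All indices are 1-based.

i

[i=1,j=1] A[i]=15>B[j]=3 take 3 → j++
[i=1,j=2] A[i]=15<=B[j]=20 take 15 → i++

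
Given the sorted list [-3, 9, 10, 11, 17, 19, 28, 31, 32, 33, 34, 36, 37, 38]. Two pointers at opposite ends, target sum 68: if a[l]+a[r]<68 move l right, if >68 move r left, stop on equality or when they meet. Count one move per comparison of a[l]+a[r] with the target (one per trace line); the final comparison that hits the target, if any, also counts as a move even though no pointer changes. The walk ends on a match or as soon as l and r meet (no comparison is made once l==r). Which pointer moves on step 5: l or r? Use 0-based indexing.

l=0 r=13: -3+38=35 <68, l++
l=1 r=13: 9+38=47 <68, l++
l=2 r=13: 10+38=48 <68, l++
l=3 r=13: 11+38=49 <68, l++
l=4 r=13: 17+38=55 <68, l++

l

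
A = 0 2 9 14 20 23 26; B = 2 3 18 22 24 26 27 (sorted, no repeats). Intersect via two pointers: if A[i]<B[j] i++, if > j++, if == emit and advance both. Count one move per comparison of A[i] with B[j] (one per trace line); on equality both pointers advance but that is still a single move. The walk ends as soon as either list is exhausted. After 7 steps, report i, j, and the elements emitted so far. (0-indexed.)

i=5, j=3, emitted=[2]

[i=0,j=0] 0<2 → i++
[i=1,j=0] 2==2 emit → i++,j++
[i=2,j=1] 9>3 → j++
[i=2,j=2] 9<18 → i++
[i=3,j=2] 14<18 → i++
[i=4,j=2] 20>18 → j++
[i=4,j=3] 20<22 → i++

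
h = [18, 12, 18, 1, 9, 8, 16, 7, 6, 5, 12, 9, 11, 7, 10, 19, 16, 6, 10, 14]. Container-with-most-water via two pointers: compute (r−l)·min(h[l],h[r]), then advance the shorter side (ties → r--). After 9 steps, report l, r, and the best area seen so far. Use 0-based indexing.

[0,19] min(18,14)*19=266 best=266 * → r--
[0,18] min(18,10)*18=180 best=266 → r--
[0,17] min(18,6)*17=102 best=266 → r--
[0,16] min(18,16)*16=256 best=266 → r--
[0,15] min(18,19)*15=270 best=270 * → l++
[1,15] min(12,19)*14=168 best=270 → l++
[2,15] min(18,19)*13=234 best=270 → l++
[3,15] min(1,19)*12=12 best=270 → l++
[4,15] min(9,19)*11=99 best=270 → l++

l=5, r=15, best area=270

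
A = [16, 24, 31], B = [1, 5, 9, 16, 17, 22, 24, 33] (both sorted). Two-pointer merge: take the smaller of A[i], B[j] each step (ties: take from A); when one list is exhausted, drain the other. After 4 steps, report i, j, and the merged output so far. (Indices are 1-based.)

i=2, j=4, merged so far=[1, 5, 9, 16]

[i=1,j=1] A[i]=16>B[j]=1 take 1 → j++
[i=1,j=2] A[i]=16>B[j]=5 take 5 → j++
[i=1,j=3] A[i]=16>B[j]=9 take 9 → j++
[i=1,j=4] A[i]=16<=B[j]=16 take 16 → i++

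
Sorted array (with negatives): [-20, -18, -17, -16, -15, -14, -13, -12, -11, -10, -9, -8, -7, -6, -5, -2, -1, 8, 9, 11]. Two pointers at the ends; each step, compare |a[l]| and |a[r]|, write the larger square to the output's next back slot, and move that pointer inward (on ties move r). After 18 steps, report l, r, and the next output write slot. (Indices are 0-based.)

[0,19] |-20|>|11| out[19]=400 → l++
[1,19] |-18|>|11| out[18]=324 → l++
[2,19] |-17|>|11| out[17]=289 → l++
[3,19] |-16|>|11| out[16]=256 → l++
[4,19] |-15|>|11| out[15]=225 → l++
[5,19] |-14|>|11| out[14]=196 → l++
[6,19] |-13|>|11| out[13]=169 → l++
[7,19] |-12|>|11| out[12]=144 → l++
[8,19] |-11|<=|11| out[11]=121 → r--
[8,18] |-11|>|9| out[10]=121 → l++
[9,18] |-10|>|9| out[9]=100 → l++
[10,18] |-9|<=|9| out[8]=81 → r--
[10,17] |-9|>|8| out[7]=81 → l++
[11,17] |-8|<=|8| out[6]=64 → r--
[11,16] |-8|>|-1| out[5]=64 → l++
[12,16] |-7|>|-1| out[4]=49 → l++
[13,16] |-6|>|-1| out[3]=36 → l++
[14,16] |-5|>|-1| out[2]=25 → l++

l=15, r=16, next write slot=1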